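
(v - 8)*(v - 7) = v^2 - 15*v + 56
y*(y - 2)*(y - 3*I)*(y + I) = y^4 - 2*y^3 - 2*I*y^3 + 3*y^2 + 4*I*y^2 - 6*y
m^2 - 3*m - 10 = (m - 5)*(m + 2)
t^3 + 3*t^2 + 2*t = t*(t + 1)*(t + 2)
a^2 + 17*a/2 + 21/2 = (a + 3/2)*(a + 7)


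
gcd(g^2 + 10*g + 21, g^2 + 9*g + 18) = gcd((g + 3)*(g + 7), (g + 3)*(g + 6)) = g + 3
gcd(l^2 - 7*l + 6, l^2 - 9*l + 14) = 1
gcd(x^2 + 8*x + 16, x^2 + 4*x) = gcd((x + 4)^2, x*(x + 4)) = x + 4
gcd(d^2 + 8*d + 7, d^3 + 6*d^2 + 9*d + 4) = d + 1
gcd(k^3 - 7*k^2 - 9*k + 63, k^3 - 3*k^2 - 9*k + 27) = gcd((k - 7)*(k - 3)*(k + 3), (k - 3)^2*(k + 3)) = k^2 - 9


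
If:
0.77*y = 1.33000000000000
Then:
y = 1.73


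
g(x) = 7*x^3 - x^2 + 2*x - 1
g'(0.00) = 2.00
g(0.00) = -1.00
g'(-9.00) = 1721.00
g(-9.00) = -5203.00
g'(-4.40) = 417.36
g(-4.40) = -625.45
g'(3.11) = 198.89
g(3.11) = 206.11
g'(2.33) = 111.35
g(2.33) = 86.78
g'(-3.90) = 329.21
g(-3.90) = -439.24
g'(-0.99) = 24.56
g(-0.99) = -10.75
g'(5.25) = 570.31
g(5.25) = 994.86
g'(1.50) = 46.25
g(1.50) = 23.38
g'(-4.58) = 451.66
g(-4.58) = -703.64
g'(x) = 21*x^2 - 2*x + 2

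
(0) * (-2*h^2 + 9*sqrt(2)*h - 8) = 0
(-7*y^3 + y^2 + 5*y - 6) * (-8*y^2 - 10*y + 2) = 56*y^5 + 62*y^4 - 64*y^3 + 70*y - 12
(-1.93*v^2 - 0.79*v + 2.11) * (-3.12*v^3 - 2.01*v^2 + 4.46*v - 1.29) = 6.0216*v^5 + 6.3441*v^4 - 13.6031*v^3 - 5.2748*v^2 + 10.4297*v - 2.7219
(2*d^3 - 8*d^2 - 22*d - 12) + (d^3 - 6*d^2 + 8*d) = 3*d^3 - 14*d^2 - 14*d - 12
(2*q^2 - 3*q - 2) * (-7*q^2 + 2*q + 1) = -14*q^4 + 25*q^3 + 10*q^2 - 7*q - 2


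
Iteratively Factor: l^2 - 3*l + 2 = (l - 1)*(l - 2)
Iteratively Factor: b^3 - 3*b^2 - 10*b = (b)*(b^2 - 3*b - 10) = b*(b + 2)*(b - 5)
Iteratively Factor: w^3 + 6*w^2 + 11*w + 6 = (w + 2)*(w^2 + 4*w + 3) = (w + 2)*(w + 3)*(w + 1)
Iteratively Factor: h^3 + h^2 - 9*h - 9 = (h + 3)*(h^2 - 2*h - 3) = (h + 1)*(h + 3)*(h - 3)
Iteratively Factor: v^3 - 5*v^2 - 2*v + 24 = (v - 3)*(v^2 - 2*v - 8) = (v - 3)*(v + 2)*(v - 4)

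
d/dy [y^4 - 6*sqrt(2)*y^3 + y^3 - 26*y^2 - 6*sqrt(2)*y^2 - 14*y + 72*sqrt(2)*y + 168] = 4*y^3 - 18*sqrt(2)*y^2 + 3*y^2 - 52*y - 12*sqrt(2)*y - 14 + 72*sqrt(2)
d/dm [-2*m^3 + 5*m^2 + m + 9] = -6*m^2 + 10*m + 1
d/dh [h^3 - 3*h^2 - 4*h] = 3*h^2 - 6*h - 4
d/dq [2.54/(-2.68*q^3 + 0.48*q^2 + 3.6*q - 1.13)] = (20.4216*q^2 - 2.4384*q - 9.144)/(2.68*q^3 - 0.48*q^2 - 3.6*q + 1.13)^2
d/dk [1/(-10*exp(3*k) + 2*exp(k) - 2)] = (15*exp(2*k) - 1)*exp(k)/(2*(5*exp(3*k) - exp(k) + 1)^2)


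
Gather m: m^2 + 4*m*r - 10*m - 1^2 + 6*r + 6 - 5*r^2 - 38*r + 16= m^2 + m*(4*r - 10) - 5*r^2 - 32*r + 21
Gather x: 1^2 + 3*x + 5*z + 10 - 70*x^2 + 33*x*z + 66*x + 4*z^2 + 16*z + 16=-70*x^2 + x*(33*z + 69) + 4*z^2 + 21*z + 27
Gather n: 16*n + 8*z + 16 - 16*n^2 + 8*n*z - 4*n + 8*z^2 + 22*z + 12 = -16*n^2 + n*(8*z + 12) + 8*z^2 + 30*z + 28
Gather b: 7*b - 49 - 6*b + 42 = b - 7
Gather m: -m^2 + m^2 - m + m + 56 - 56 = 0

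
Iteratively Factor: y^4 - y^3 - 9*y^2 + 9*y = (y - 3)*(y^3 + 2*y^2 - 3*y) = (y - 3)*(y + 3)*(y^2 - y) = y*(y - 3)*(y + 3)*(y - 1)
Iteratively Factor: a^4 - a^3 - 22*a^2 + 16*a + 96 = (a - 4)*(a^3 + 3*a^2 - 10*a - 24) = (a - 4)*(a + 4)*(a^2 - a - 6) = (a - 4)*(a - 3)*(a + 4)*(a + 2)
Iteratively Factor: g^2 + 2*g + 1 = (g + 1)*(g + 1)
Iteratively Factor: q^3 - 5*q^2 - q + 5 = (q - 5)*(q^2 - 1) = (q - 5)*(q - 1)*(q + 1)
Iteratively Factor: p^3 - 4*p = (p + 2)*(p^2 - 2*p) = p*(p + 2)*(p - 2)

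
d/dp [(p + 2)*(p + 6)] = 2*p + 8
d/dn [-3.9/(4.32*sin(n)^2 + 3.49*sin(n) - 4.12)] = (33.696*sin(n) + 13.611)*cos(n)/(4.32*sin(n)^2 + 3.49*sin(n) - 4.12)^2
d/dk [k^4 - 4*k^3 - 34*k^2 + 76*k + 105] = 4*k^3 - 12*k^2 - 68*k + 76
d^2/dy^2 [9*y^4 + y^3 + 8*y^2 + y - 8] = 108*y^2 + 6*y + 16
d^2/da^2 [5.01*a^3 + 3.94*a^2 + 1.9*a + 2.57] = 30.06*a + 7.88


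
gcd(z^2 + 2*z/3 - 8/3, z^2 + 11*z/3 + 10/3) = z + 2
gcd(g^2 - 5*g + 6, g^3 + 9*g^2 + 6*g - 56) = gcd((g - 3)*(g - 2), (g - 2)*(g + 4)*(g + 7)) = g - 2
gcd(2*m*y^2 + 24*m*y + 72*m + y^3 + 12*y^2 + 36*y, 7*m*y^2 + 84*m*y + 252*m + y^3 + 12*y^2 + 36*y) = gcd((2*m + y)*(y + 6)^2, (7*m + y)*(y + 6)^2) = y^2 + 12*y + 36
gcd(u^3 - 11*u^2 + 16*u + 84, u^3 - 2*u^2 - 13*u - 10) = u + 2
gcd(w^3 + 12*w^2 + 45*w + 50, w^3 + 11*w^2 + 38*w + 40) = w^2 + 7*w + 10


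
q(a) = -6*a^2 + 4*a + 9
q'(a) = 4 - 12*a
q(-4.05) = -105.62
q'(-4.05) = 52.60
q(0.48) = 9.54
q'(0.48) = -1.76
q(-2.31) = -32.26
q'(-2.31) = 31.72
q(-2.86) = -51.52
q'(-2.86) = 38.32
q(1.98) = -6.60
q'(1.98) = -19.76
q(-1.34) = -7.13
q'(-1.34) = 20.08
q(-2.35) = -33.54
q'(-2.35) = 32.20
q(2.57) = -20.35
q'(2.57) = -26.84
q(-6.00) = -231.00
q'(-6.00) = 76.00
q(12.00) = -807.00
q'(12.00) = -140.00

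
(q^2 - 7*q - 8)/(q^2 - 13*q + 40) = (q + 1)/(q - 5)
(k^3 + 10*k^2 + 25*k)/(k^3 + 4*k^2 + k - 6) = k*(k^2 + 10*k + 25)/(k^3 + 4*k^2 + k - 6)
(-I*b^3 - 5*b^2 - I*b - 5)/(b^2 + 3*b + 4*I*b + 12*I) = (-I*b^3 - 5*b^2 - I*b - 5)/(b^2 + b*(3 + 4*I) + 12*I)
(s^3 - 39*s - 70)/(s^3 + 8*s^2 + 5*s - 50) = (s^2 - 5*s - 14)/(s^2 + 3*s - 10)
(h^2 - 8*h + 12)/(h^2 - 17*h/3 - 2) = 3*(h - 2)/(3*h + 1)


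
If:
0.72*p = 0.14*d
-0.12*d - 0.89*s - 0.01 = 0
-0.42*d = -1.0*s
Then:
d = -0.02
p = -0.00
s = -0.01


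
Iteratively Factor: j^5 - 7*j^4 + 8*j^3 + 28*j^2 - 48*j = (j - 4)*(j^4 - 3*j^3 - 4*j^2 + 12*j) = (j - 4)*(j - 2)*(j^3 - j^2 - 6*j) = (j - 4)*(j - 2)*(j + 2)*(j^2 - 3*j) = (j - 4)*(j - 3)*(j - 2)*(j + 2)*(j)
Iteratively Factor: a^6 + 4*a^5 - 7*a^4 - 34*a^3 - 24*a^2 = (a - 3)*(a^5 + 7*a^4 + 14*a^3 + 8*a^2) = a*(a - 3)*(a^4 + 7*a^3 + 14*a^2 + 8*a) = a*(a - 3)*(a + 2)*(a^3 + 5*a^2 + 4*a) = a^2*(a - 3)*(a + 2)*(a^2 + 5*a + 4) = a^2*(a - 3)*(a + 1)*(a + 2)*(a + 4)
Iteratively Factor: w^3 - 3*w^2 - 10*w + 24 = (w + 3)*(w^2 - 6*w + 8) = (w - 4)*(w + 3)*(w - 2)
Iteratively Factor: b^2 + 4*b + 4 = (b + 2)*(b + 2)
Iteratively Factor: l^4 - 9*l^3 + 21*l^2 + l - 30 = (l - 5)*(l^3 - 4*l^2 + l + 6) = (l - 5)*(l + 1)*(l^2 - 5*l + 6) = (l - 5)*(l - 3)*(l + 1)*(l - 2)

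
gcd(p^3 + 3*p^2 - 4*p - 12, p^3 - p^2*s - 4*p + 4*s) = p^2 - 4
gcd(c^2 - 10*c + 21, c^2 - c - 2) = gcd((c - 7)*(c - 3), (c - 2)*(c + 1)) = 1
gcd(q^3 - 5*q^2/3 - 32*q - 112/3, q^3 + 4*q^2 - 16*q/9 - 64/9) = q^2 + 16*q/3 + 16/3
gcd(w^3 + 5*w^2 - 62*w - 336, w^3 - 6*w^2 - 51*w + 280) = w^2 - w - 56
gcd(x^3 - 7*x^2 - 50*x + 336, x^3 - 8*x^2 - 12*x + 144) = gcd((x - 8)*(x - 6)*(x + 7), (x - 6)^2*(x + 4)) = x - 6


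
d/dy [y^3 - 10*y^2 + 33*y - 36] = 3*y^2 - 20*y + 33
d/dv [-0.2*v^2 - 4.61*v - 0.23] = -0.4*v - 4.61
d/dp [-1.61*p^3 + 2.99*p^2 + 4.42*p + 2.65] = -4.83*p^2 + 5.98*p + 4.42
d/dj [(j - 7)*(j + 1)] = 2*j - 6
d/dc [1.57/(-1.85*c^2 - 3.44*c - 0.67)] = (5.809*c + 5.4008)/(1.85*c^2 + 3.44*c + 0.67)^2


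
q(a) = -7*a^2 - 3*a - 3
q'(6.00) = -87.00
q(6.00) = -273.00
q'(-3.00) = 39.00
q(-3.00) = -57.00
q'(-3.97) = 52.58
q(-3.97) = -101.42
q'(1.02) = -17.28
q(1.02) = -13.34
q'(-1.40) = 16.60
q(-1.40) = -12.52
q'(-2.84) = 36.76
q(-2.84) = -50.94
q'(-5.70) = 76.80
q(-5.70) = -213.33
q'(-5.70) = 76.80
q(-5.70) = -213.33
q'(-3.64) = 47.96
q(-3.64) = -84.83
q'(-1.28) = 14.92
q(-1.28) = -10.63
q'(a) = -14*a - 3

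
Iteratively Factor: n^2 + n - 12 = (n - 3)*(n + 4)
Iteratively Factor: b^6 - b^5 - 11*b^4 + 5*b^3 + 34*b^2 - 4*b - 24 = (b - 3)*(b^5 + 2*b^4 - 5*b^3 - 10*b^2 + 4*b + 8) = (b - 3)*(b + 2)*(b^4 - 5*b^2 + 4) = (b - 3)*(b + 2)^2*(b^3 - 2*b^2 - b + 2) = (b - 3)*(b + 1)*(b + 2)^2*(b^2 - 3*b + 2) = (b - 3)*(b - 2)*(b + 1)*(b + 2)^2*(b - 1)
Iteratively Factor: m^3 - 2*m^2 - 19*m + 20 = (m - 5)*(m^2 + 3*m - 4) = (m - 5)*(m + 4)*(m - 1)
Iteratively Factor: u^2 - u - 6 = (u - 3)*(u + 2)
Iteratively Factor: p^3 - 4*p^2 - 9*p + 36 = (p - 3)*(p^2 - p - 12) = (p - 3)*(p + 3)*(p - 4)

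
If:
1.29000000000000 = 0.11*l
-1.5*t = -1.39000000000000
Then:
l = 11.73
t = 0.93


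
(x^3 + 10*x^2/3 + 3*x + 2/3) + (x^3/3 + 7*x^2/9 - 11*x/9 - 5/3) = 4*x^3/3 + 37*x^2/9 + 16*x/9 - 1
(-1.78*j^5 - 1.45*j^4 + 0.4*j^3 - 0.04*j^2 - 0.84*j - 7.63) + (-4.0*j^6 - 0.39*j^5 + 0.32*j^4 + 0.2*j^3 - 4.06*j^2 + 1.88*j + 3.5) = -4.0*j^6 - 2.17*j^5 - 1.13*j^4 + 0.6*j^3 - 4.1*j^2 + 1.04*j - 4.13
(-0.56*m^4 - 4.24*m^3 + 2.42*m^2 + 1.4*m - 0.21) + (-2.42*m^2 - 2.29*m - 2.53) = -0.56*m^4 - 4.24*m^3 - 0.89*m - 2.74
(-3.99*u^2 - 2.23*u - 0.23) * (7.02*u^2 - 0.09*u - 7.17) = -28.0098*u^4 - 15.2955*u^3 + 27.1944*u^2 + 16.0098*u + 1.6491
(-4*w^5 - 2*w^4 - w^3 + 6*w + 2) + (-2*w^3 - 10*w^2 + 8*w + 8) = -4*w^5 - 2*w^4 - 3*w^3 - 10*w^2 + 14*w + 10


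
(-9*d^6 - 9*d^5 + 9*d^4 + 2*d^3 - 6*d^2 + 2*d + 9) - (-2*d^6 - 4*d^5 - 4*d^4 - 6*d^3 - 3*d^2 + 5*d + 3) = -7*d^6 - 5*d^5 + 13*d^4 + 8*d^3 - 3*d^2 - 3*d + 6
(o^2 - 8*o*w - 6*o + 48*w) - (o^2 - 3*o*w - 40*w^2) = -5*o*w - 6*o + 40*w^2 + 48*w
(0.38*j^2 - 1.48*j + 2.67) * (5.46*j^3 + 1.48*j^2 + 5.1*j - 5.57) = 2.0748*j^5 - 7.5184*j^4 + 14.3258*j^3 - 5.713*j^2 + 21.8606*j - 14.8719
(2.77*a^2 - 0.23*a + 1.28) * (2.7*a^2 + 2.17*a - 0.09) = 7.479*a^4 + 5.3899*a^3 + 2.7076*a^2 + 2.7983*a - 0.1152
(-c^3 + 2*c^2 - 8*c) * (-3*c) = 3*c^4 - 6*c^3 + 24*c^2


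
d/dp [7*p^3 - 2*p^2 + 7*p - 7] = 21*p^2 - 4*p + 7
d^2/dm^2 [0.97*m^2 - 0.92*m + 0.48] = 1.94000000000000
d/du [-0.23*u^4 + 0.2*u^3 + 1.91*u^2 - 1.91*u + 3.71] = -0.92*u^3 + 0.6*u^2 + 3.82*u - 1.91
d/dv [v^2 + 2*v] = 2*v + 2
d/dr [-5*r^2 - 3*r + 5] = -10*r - 3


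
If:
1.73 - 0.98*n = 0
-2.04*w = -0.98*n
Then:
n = 1.77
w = 0.85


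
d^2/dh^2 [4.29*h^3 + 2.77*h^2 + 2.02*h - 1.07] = 25.74*h + 5.54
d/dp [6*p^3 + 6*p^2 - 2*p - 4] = 18*p^2 + 12*p - 2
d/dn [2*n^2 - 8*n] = 4*n - 8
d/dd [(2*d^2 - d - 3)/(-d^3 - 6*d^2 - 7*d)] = (2*d^4 - 2*d^3 - 29*d^2 - 36*d - 21)/(d^2*(d^4 + 12*d^3 + 50*d^2 + 84*d + 49))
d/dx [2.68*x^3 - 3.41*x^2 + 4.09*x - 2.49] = 8.04*x^2 - 6.82*x + 4.09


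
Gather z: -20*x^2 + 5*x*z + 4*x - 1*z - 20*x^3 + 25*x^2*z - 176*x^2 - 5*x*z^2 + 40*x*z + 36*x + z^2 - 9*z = -20*x^3 - 196*x^2 + 40*x + z^2*(1 - 5*x) + z*(25*x^2 + 45*x - 10)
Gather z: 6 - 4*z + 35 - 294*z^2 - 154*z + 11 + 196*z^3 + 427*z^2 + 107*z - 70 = 196*z^3 + 133*z^2 - 51*z - 18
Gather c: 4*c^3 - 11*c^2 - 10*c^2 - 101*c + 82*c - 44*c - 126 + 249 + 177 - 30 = 4*c^3 - 21*c^2 - 63*c + 270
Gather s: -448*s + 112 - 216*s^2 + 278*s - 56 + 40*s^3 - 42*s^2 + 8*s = 40*s^3 - 258*s^2 - 162*s + 56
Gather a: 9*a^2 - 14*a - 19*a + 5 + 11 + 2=9*a^2 - 33*a + 18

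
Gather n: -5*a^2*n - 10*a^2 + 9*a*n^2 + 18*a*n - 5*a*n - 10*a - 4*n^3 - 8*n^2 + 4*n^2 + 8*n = -10*a^2 - 10*a - 4*n^3 + n^2*(9*a - 4) + n*(-5*a^2 + 13*a + 8)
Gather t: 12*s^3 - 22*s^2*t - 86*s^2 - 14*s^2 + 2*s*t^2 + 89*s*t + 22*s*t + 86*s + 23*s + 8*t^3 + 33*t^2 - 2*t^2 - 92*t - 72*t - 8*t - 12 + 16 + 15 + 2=12*s^3 - 100*s^2 + 109*s + 8*t^3 + t^2*(2*s + 31) + t*(-22*s^2 + 111*s - 172) + 21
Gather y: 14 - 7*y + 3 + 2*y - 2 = 15 - 5*y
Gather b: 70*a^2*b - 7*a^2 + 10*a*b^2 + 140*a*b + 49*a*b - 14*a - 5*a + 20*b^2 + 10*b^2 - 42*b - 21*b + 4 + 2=-7*a^2 - 19*a + b^2*(10*a + 30) + b*(70*a^2 + 189*a - 63) + 6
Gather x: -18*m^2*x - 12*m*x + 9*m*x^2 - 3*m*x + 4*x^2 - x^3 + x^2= -x^3 + x^2*(9*m + 5) + x*(-18*m^2 - 15*m)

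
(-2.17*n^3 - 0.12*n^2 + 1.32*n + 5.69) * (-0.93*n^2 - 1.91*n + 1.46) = 2.0181*n^5 + 4.2563*n^4 - 4.1666*n^3 - 7.9881*n^2 - 8.9407*n + 8.3074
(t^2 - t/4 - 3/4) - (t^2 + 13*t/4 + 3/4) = -7*t/2 - 3/2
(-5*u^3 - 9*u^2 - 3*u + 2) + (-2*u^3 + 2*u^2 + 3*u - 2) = -7*u^3 - 7*u^2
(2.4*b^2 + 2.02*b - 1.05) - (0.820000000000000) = 2.4*b^2 + 2.02*b - 1.87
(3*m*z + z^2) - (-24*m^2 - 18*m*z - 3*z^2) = 24*m^2 + 21*m*z + 4*z^2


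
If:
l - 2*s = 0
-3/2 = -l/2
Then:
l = 3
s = 3/2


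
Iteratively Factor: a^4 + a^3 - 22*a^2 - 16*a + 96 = (a + 4)*(a^3 - 3*a^2 - 10*a + 24) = (a - 2)*(a + 4)*(a^2 - a - 12) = (a - 4)*(a - 2)*(a + 4)*(a + 3)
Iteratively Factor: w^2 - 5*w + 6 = (w - 2)*(w - 3)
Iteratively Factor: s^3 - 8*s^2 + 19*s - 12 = (s - 1)*(s^2 - 7*s + 12) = (s - 3)*(s - 1)*(s - 4)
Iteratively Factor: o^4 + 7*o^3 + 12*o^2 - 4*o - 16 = (o + 2)*(o^3 + 5*o^2 + 2*o - 8) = (o - 1)*(o + 2)*(o^2 + 6*o + 8) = (o - 1)*(o + 2)^2*(o + 4)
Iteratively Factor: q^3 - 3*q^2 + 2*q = (q - 1)*(q^2 - 2*q) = q*(q - 1)*(q - 2)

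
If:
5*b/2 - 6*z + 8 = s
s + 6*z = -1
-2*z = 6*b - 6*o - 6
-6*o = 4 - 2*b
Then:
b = -18/5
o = -28/15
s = -251/5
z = 41/5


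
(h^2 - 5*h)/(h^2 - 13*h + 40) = h/(h - 8)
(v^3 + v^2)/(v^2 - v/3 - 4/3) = 3*v^2/(3*v - 4)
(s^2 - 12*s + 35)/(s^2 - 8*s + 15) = (s - 7)/(s - 3)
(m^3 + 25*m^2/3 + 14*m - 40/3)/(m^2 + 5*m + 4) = (3*m^2 + 13*m - 10)/(3*(m + 1))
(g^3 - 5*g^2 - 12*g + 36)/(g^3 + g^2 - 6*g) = (g - 6)/g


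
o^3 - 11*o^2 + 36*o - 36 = (o - 6)*(o - 3)*(o - 2)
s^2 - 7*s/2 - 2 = (s - 4)*(s + 1/2)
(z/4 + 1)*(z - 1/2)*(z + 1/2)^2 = z^4/4 + 9*z^3/8 + 7*z^2/16 - 9*z/32 - 1/8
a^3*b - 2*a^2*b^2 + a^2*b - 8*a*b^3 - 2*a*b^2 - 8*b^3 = (a - 4*b)*(a + 2*b)*(a*b + b)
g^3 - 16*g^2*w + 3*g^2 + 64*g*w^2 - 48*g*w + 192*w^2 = (g + 3)*(g - 8*w)^2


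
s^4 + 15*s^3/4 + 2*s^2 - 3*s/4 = s*(s - 1/4)*(s + 1)*(s + 3)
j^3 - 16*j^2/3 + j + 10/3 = (j - 5)*(j - 1)*(j + 2/3)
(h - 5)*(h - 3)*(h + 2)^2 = h^4 - 4*h^3 - 13*h^2 + 28*h + 60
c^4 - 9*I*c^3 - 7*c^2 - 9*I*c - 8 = (c - 8*I)*(c - I)^2*(c + I)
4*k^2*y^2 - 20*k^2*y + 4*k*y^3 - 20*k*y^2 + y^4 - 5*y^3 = y*(2*k + y)^2*(y - 5)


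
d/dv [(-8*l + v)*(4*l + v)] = -4*l + 2*v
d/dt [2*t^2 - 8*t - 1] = 4*t - 8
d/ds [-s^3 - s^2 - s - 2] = -3*s^2 - 2*s - 1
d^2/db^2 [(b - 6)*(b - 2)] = 2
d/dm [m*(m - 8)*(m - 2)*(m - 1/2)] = 4*m^3 - 63*m^2/2 + 42*m - 8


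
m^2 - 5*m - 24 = (m - 8)*(m + 3)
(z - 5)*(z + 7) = z^2 + 2*z - 35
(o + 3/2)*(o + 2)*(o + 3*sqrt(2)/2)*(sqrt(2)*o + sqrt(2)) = sqrt(2)*o^4 + 3*o^3 + 9*sqrt(2)*o^3/2 + 13*sqrt(2)*o^2/2 + 27*o^2/2 + 3*sqrt(2)*o + 39*o/2 + 9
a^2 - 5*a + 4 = (a - 4)*(a - 1)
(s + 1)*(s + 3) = s^2 + 4*s + 3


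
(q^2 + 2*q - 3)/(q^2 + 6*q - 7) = (q + 3)/(q + 7)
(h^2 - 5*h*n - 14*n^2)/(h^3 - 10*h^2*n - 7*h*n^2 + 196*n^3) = (h + 2*n)/(h^2 - 3*h*n - 28*n^2)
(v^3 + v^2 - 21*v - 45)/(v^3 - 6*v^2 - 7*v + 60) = (v + 3)/(v - 4)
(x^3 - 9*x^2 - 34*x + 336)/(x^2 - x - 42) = x - 8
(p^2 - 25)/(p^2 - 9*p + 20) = (p + 5)/(p - 4)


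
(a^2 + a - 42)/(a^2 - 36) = (a + 7)/(a + 6)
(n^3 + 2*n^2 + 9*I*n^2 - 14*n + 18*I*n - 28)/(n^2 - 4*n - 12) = (n^2 + 9*I*n - 14)/(n - 6)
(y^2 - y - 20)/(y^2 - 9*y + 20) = (y + 4)/(y - 4)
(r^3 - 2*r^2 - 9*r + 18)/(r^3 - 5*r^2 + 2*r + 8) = (r^2 - 9)/(r^2 - 3*r - 4)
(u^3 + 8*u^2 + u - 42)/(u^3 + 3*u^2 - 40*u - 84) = (u^2 + u - 6)/(u^2 - 4*u - 12)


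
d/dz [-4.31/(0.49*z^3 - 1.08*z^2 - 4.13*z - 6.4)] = (6.3357*z^2 - 9.3096*z - 17.8003)/(-0.49*z^3 + 1.08*z^2 + 4.13*z + 6.4)^2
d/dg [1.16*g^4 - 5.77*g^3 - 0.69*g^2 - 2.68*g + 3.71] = 4.64*g^3 - 17.31*g^2 - 1.38*g - 2.68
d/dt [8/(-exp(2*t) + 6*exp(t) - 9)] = 16*(exp(t) - 3)*exp(t)/(exp(2*t) - 6*exp(t) + 9)^2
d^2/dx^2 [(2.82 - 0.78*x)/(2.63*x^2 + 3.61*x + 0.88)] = (-(0.78*x - 2.82)*(5.26*x + 3.61)*(10.52*x + 7.22) + (12.3084*x - 9.2016)*(2.63*x^2 + 3.61*x + 0.88))/(2.63*x^2 + 3.61*x + 0.88)^3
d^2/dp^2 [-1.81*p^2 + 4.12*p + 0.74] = -3.62000000000000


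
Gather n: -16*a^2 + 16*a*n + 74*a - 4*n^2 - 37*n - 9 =-16*a^2 + 74*a - 4*n^2 + n*(16*a - 37) - 9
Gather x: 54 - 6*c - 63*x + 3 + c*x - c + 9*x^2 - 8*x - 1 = -7*c + 9*x^2 + x*(c - 71) + 56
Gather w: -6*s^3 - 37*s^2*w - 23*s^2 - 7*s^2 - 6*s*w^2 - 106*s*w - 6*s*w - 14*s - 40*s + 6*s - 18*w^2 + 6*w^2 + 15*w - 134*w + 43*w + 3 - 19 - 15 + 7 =-6*s^3 - 30*s^2 - 48*s + w^2*(-6*s - 12) + w*(-37*s^2 - 112*s - 76) - 24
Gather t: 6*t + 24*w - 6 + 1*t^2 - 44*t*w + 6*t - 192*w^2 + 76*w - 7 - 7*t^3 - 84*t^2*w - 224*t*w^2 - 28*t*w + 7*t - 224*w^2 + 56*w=-7*t^3 + t^2*(1 - 84*w) + t*(-224*w^2 - 72*w + 19) - 416*w^2 + 156*w - 13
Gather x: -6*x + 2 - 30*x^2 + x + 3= -30*x^2 - 5*x + 5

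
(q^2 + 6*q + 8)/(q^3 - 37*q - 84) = (q + 2)/(q^2 - 4*q - 21)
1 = 1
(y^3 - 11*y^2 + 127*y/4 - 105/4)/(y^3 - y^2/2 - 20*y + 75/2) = (2*y^2 - 17*y + 21)/(2*(y^2 + 2*y - 15))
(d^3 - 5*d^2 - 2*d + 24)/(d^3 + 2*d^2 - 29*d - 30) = (d^3 - 5*d^2 - 2*d + 24)/(d^3 + 2*d^2 - 29*d - 30)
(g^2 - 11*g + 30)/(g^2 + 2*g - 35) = (g - 6)/(g + 7)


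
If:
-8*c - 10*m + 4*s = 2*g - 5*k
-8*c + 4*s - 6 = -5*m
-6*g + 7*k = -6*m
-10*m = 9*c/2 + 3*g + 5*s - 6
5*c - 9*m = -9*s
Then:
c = -1404/5131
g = 1938/5131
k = 96/5131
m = 1826/5131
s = 2606/5131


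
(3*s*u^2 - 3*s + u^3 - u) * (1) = 3*s*u^2 - 3*s + u^3 - u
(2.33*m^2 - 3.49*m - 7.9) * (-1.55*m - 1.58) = -3.6115*m^3 + 1.7281*m^2 + 17.7592*m + 12.482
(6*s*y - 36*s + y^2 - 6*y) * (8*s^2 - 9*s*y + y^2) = 48*s^3*y - 288*s^3 - 46*s^2*y^2 + 276*s^2*y - 3*s*y^3 + 18*s*y^2 + y^4 - 6*y^3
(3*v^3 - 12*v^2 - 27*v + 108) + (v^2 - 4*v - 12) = 3*v^3 - 11*v^2 - 31*v + 96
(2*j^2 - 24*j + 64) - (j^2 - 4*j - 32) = j^2 - 20*j + 96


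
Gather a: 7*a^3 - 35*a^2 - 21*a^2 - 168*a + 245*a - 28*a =7*a^3 - 56*a^2 + 49*a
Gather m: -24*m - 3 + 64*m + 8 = 40*m + 5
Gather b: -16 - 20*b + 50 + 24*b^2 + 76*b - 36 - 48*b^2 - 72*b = -24*b^2 - 16*b - 2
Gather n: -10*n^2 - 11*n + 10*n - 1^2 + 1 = -10*n^2 - n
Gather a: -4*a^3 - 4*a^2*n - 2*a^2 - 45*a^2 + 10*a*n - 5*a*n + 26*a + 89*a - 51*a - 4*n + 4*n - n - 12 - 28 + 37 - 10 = -4*a^3 + a^2*(-4*n - 47) + a*(5*n + 64) - n - 13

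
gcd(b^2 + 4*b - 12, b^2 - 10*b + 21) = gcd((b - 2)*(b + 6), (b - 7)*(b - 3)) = 1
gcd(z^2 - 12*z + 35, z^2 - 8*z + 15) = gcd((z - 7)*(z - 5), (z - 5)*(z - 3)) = z - 5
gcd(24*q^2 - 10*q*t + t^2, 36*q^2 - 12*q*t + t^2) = 6*q - t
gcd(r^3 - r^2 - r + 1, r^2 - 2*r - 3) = r + 1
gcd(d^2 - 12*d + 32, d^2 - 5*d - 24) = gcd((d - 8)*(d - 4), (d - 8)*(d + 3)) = d - 8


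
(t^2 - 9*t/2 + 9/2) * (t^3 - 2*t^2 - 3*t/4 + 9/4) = t^5 - 13*t^4/2 + 51*t^3/4 - 27*t^2/8 - 27*t/2 + 81/8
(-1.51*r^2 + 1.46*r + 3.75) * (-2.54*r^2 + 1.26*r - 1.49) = 3.8354*r^4 - 5.611*r^3 - 5.4355*r^2 + 2.5496*r - 5.5875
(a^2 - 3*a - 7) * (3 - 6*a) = -6*a^3 + 21*a^2 + 33*a - 21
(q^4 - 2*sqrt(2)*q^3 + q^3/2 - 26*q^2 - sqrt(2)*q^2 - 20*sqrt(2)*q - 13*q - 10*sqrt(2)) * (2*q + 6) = 2*q^5 - 4*sqrt(2)*q^4 + 7*q^4 - 49*q^3 - 14*sqrt(2)*q^3 - 182*q^2 - 46*sqrt(2)*q^2 - 140*sqrt(2)*q - 78*q - 60*sqrt(2)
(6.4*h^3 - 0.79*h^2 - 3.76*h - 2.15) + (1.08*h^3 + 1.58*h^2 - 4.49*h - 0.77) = 7.48*h^3 + 0.79*h^2 - 8.25*h - 2.92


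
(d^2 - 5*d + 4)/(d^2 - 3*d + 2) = (d - 4)/(d - 2)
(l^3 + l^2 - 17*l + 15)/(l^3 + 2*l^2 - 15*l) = (l - 1)/l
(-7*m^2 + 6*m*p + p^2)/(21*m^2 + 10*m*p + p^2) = (-m + p)/(3*m + p)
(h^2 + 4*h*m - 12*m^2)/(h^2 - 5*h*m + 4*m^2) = (h^2 + 4*h*m - 12*m^2)/(h^2 - 5*h*m + 4*m^2)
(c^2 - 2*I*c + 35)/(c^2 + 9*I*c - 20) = (c - 7*I)/(c + 4*I)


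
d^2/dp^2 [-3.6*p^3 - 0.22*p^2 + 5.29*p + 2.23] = -21.6*p - 0.44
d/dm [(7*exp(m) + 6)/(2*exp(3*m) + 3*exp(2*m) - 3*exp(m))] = (-28*exp(3*m) - 57*exp(2*m) - 36*exp(m) + 18)*exp(-m)/(4*exp(4*m) + 12*exp(3*m) - 3*exp(2*m) - 18*exp(m) + 9)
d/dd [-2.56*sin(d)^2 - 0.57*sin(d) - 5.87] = -(5.12*sin(d) + 0.57)*cos(d)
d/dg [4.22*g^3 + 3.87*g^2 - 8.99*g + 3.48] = 12.66*g^2 + 7.74*g - 8.99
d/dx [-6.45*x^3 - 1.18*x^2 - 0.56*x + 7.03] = -19.35*x^2 - 2.36*x - 0.56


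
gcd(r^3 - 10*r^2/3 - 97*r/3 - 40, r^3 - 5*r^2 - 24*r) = r^2 - 5*r - 24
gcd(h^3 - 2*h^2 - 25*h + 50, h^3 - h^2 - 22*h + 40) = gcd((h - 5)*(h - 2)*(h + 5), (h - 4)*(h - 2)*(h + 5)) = h^2 + 3*h - 10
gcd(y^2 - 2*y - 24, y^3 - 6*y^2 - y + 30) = 1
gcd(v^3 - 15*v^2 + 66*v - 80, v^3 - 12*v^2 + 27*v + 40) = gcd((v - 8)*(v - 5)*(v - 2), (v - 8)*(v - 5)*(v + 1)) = v^2 - 13*v + 40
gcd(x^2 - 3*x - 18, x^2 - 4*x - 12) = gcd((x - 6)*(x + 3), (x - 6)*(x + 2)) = x - 6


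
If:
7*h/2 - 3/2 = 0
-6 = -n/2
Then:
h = 3/7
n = 12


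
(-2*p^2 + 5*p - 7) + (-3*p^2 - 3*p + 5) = -5*p^2 + 2*p - 2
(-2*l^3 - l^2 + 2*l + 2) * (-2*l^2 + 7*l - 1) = 4*l^5 - 12*l^4 - 9*l^3 + 11*l^2 + 12*l - 2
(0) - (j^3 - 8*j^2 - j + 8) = -j^3 + 8*j^2 + j - 8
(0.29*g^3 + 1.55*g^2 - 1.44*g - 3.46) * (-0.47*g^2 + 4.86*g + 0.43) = -0.1363*g^5 + 0.6809*g^4 + 8.3345*g^3 - 4.7057*g^2 - 17.4348*g - 1.4878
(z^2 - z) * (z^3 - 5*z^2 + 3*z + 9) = z^5 - 6*z^4 + 8*z^3 + 6*z^2 - 9*z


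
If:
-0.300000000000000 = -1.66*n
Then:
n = 0.18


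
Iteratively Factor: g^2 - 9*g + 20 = (g - 4)*(g - 5)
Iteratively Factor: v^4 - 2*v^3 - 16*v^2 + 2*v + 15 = (v + 3)*(v^3 - 5*v^2 - v + 5) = (v - 5)*(v + 3)*(v^2 - 1) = (v - 5)*(v - 1)*(v + 3)*(v + 1)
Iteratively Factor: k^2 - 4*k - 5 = (k - 5)*(k + 1)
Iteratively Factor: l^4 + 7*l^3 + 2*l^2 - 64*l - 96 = (l + 4)*(l^3 + 3*l^2 - 10*l - 24) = (l + 2)*(l + 4)*(l^2 + l - 12) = (l - 3)*(l + 2)*(l + 4)*(l + 4)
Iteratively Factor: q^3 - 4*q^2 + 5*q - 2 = (q - 1)*(q^2 - 3*q + 2) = (q - 1)^2*(q - 2)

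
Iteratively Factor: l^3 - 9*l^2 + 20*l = (l - 4)*(l^2 - 5*l) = l*(l - 4)*(l - 5)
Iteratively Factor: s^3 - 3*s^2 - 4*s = (s)*(s^2 - 3*s - 4) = s*(s - 4)*(s + 1)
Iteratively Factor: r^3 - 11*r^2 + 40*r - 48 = (r - 3)*(r^2 - 8*r + 16) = (r - 4)*(r - 3)*(r - 4)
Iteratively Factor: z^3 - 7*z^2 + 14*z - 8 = (z - 1)*(z^2 - 6*z + 8) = (z - 4)*(z - 1)*(z - 2)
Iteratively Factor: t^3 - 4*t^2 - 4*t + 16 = (t - 4)*(t^2 - 4) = (t - 4)*(t - 2)*(t + 2)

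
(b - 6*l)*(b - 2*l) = b^2 - 8*b*l + 12*l^2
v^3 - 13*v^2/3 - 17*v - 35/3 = (v - 7)*(v + 1)*(v + 5/3)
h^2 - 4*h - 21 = (h - 7)*(h + 3)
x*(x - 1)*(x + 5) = x^3 + 4*x^2 - 5*x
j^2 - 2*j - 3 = (j - 3)*(j + 1)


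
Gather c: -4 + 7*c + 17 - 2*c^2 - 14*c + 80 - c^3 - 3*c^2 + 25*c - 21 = -c^3 - 5*c^2 + 18*c + 72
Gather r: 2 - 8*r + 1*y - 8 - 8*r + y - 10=-16*r + 2*y - 16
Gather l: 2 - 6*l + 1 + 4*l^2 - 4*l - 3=4*l^2 - 10*l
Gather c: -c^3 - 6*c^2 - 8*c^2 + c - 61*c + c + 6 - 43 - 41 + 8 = -c^3 - 14*c^2 - 59*c - 70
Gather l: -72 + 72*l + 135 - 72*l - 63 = 0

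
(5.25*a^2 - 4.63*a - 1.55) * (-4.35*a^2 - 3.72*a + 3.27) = -22.8375*a^4 + 0.610499999999998*a^3 + 41.1336*a^2 - 9.3741*a - 5.0685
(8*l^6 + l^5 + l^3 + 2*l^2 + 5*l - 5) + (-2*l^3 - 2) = 8*l^6 + l^5 - l^3 + 2*l^2 + 5*l - 7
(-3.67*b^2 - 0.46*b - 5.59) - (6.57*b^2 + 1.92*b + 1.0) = -10.24*b^2 - 2.38*b - 6.59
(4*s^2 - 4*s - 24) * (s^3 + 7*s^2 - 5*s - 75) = 4*s^5 + 24*s^4 - 72*s^3 - 448*s^2 + 420*s + 1800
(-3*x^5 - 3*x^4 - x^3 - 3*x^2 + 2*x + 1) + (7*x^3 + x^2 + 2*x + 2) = -3*x^5 - 3*x^4 + 6*x^3 - 2*x^2 + 4*x + 3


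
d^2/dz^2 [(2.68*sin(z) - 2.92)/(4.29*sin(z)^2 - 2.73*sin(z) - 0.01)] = (-49.322988*sin(z)^5 + 183.572532*sin(z)^4 - 4.63834800000004*sin(z)^3 - 300.103128*sin(z)^2 + 205.798832*sin(z) - 43.9218)/(78.953589*sin(z)^6 - 150.729579*sin(z)^5 + 95.3667*sin(z)^4 - 19.643715*sin(z)^3 - 0.2223*sin(z)^2 - 0.000819*sin(z) - 1.0e-6)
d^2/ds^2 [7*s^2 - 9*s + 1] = 14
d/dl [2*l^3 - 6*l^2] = 6*l*(l - 2)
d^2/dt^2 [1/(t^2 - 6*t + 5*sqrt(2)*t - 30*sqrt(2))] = 2*(-t^2 - 5*sqrt(2)*t + 6*t + (2*t - 6 + 5*sqrt(2))^2 + 30*sqrt(2))/(t^2 - 6*t + 5*sqrt(2)*t - 30*sqrt(2))^3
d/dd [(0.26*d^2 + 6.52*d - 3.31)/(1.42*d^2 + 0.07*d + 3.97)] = (-9.2402*d^2 + 11.4648*d + 26.1161)/(2.0164*d^4 + 0.1988*d^3 + 11.2797*d^2 + 0.5558*d + 15.7609)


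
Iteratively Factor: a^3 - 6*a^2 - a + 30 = (a + 2)*(a^2 - 8*a + 15) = (a - 3)*(a + 2)*(a - 5)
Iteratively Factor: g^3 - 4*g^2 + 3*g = (g - 1)*(g^2 - 3*g) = (g - 3)*(g - 1)*(g)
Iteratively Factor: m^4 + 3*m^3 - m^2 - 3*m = (m + 3)*(m^3 - m) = (m + 1)*(m + 3)*(m^2 - m) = m*(m + 1)*(m + 3)*(m - 1)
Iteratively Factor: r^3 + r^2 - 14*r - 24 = (r - 4)*(r^2 + 5*r + 6) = (r - 4)*(r + 2)*(r + 3)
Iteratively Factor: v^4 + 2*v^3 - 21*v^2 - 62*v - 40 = (v - 5)*(v^3 + 7*v^2 + 14*v + 8) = (v - 5)*(v + 2)*(v^2 + 5*v + 4) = (v - 5)*(v + 1)*(v + 2)*(v + 4)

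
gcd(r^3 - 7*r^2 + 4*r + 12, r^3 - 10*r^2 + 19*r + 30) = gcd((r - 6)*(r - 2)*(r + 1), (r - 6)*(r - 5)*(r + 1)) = r^2 - 5*r - 6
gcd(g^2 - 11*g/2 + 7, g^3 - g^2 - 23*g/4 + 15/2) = g - 2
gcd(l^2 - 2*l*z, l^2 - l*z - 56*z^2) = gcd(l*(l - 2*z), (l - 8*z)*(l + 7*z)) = 1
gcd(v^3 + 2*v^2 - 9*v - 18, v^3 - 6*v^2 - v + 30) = v^2 - v - 6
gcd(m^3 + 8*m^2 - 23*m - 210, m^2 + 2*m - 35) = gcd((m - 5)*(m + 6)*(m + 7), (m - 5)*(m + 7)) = m^2 + 2*m - 35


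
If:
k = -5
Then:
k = -5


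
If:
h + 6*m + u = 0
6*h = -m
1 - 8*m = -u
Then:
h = -1/83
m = 6/83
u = -35/83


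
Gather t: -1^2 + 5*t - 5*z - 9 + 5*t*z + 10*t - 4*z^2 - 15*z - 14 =t*(5*z + 15) - 4*z^2 - 20*z - 24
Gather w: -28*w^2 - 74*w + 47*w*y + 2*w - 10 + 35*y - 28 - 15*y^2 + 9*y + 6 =-28*w^2 + w*(47*y - 72) - 15*y^2 + 44*y - 32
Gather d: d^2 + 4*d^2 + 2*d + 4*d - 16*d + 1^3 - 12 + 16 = 5*d^2 - 10*d + 5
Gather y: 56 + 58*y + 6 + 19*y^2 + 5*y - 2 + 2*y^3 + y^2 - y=2*y^3 + 20*y^2 + 62*y + 60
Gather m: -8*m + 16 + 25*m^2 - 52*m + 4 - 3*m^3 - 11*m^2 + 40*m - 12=-3*m^3 + 14*m^2 - 20*m + 8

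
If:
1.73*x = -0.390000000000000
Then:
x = -0.23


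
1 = 1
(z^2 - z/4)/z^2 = (z - 1/4)/z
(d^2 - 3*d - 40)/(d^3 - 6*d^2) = (d^2 - 3*d - 40)/(d^2*(d - 6))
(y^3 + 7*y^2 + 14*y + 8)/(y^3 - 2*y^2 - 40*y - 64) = (y + 1)/(y - 8)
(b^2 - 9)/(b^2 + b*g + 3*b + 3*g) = (b - 3)/(b + g)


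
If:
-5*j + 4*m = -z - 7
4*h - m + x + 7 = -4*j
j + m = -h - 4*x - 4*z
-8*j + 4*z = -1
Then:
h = -13*z/120 - 1211/480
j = z/2 + 1/8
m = 3*z/8 - 51/32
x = 479/480 - 143*z/120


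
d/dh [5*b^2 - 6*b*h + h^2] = -6*b + 2*h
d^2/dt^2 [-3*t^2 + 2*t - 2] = -6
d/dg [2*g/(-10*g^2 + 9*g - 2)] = 4*(5*g^2 - 1)/(100*g^4 - 180*g^3 + 121*g^2 - 36*g + 4)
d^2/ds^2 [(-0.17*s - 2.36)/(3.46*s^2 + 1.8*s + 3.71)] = (-(0.17*s + 2.36)*(6.92*s + 1.8)*(13.84*s + 3.6) + (3.5292*s + 16.9432)*(3.46*s^2 + 1.8*s + 3.71))/(3.46*s^2 + 1.8*s + 3.71)^3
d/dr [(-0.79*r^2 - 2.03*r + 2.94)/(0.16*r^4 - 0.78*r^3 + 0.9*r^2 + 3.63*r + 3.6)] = (0.2528*r^5 + 0.3582*r^4 - 5.0484*r^3 + 5.8389*r^2 - 10.98*r - 17.9802)/(0.0256*r^8 - 0.2496*r^7 + 0.8964*r^6 - 0.2424*r^5 - 3.7008*r^4 + 0.917999999999999*r^3 + 19.6569*r^2 + 26.136*r + 12.96)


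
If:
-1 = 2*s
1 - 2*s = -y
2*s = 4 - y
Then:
No Solution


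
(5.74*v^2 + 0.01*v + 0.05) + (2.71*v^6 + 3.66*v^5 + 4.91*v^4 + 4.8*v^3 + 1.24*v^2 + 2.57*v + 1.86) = 2.71*v^6 + 3.66*v^5 + 4.91*v^4 + 4.8*v^3 + 6.98*v^2 + 2.58*v + 1.91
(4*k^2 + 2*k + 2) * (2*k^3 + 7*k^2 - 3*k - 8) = 8*k^5 + 32*k^4 + 6*k^3 - 24*k^2 - 22*k - 16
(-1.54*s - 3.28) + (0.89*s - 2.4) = -0.65*s - 5.68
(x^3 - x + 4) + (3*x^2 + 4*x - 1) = x^3 + 3*x^2 + 3*x + 3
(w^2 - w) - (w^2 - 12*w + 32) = 11*w - 32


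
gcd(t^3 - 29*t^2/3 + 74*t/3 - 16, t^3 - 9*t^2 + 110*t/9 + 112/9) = t - 8/3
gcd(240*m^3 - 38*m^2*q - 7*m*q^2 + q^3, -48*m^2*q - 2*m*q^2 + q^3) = -48*m^2 - 2*m*q + q^2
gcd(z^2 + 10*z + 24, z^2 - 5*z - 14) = 1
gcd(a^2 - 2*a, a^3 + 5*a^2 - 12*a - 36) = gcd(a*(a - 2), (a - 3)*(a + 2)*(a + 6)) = 1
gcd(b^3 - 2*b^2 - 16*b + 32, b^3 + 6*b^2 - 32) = b^2 + 2*b - 8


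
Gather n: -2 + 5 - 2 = 1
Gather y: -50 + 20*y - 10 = 20*y - 60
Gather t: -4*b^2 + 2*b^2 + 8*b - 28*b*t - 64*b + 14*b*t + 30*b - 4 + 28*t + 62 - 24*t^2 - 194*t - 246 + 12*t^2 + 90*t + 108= -2*b^2 - 26*b - 12*t^2 + t*(-14*b - 76) - 80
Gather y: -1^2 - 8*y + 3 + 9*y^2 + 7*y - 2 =9*y^2 - y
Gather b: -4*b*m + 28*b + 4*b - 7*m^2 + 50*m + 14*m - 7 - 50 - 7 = b*(32 - 4*m) - 7*m^2 + 64*m - 64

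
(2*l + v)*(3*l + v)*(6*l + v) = 36*l^3 + 36*l^2*v + 11*l*v^2 + v^3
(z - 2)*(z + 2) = z^2 - 4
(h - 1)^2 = h^2 - 2*h + 1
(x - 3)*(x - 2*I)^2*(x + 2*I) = x^4 - 3*x^3 - 2*I*x^3 + 4*x^2 + 6*I*x^2 - 12*x - 8*I*x + 24*I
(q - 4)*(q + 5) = q^2 + q - 20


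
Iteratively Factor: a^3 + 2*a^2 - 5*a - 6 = (a - 2)*(a^2 + 4*a + 3) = (a - 2)*(a + 1)*(a + 3)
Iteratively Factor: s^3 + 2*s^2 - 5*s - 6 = (s - 2)*(s^2 + 4*s + 3) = (s - 2)*(s + 1)*(s + 3)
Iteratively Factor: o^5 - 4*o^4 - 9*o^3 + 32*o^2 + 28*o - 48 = (o + 2)*(o^4 - 6*o^3 + 3*o^2 + 26*o - 24) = (o + 2)^2*(o^3 - 8*o^2 + 19*o - 12) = (o - 1)*(o + 2)^2*(o^2 - 7*o + 12) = (o - 3)*(o - 1)*(o + 2)^2*(o - 4)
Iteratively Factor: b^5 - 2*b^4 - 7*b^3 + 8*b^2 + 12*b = (b + 1)*(b^4 - 3*b^3 - 4*b^2 + 12*b) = (b - 2)*(b + 1)*(b^3 - b^2 - 6*b) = b*(b - 2)*(b + 1)*(b^2 - b - 6) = b*(b - 2)*(b + 1)*(b + 2)*(b - 3)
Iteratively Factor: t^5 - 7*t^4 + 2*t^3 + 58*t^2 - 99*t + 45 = (t - 5)*(t^4 - 2*t^3 - 8*t^2 + 18*t - 9) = (t - 5)*(t - 1)*(t^3 - t^2 - 9*t + 9) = (t - 5)*(t - 1)^2*(t^2 - 9) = (t - 5)*(t - 1)^2*(t + 3)*(t - 3)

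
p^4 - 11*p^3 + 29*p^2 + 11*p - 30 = (p - 6)*(p - 5)*(p - 1)*(p + 1)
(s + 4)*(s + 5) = s^2 + 9*s + 20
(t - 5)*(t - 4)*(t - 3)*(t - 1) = t^4 - 13*t^3 + 59*t^2 - 107*t + 60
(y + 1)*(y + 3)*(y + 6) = y^3 + 10*y^2 + 27*y + 18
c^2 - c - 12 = (c - 4)*(c + 3)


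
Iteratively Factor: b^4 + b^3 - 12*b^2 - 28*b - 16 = (b + 1)*(b^3 - 12*b - 16) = (b - 4)*(b + 1)*(b^2 + 4*b + 4) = (b - 4)*(b + 1)*(b + 2)*(b + 2)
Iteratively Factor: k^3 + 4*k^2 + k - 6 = (k + 3)*(k^2 + k - 2) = (k + 2)*(k + 3)*(k - 1)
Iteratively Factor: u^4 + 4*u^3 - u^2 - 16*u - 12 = (u + 2)*(u^3 + 2*u^2 - 5*u - 6) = (u - 2)*(u + 2)*(u^2 + 4*u + 3) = (u - 2)*(u + 2)*(u + 3)*(u + 1)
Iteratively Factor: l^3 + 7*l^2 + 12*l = (l + 4)*(l^2 + 3*l) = (l + 3)*(l + 4)*(l)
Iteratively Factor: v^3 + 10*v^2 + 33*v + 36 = (v + 3)*(v^2 + 7*v + 12) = (v + 3)*(v + 4)*(v + 3)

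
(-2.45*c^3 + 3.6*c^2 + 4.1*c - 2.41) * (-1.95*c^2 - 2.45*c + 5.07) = 4.7775*c^5 - 1.0175*c^4 - 29.2365*c^3 + 12.9065*c^2 + 26.6915*c - 12.2187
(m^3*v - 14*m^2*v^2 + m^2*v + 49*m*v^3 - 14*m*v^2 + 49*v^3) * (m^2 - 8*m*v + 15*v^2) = m^5*v - 22*m^4*v^2 + m^4*v + 176*m^3*v^3 - 22*m^3*v^2 - 602*m^2*v^4 + 176*m^2*v^3 + 735*m*v^5 - 602*m*v^4 + 735*v^5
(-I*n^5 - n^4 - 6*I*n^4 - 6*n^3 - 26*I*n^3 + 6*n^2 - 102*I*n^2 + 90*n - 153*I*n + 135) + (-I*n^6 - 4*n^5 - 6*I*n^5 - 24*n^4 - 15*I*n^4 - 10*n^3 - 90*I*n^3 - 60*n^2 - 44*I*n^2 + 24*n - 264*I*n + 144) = -I*n^6 - 4*n^5 - 7*I*n^5 - 25*n^4 - 21*I*n^4 - 16*n^3 - 116*I*n^3 - 54*n^2 - 146*I*n^2 + 114*n - 417*I*n + 279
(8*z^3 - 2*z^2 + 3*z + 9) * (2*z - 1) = 16*z^4 - 12*z^3 + 8*z^2 + 15*z - 9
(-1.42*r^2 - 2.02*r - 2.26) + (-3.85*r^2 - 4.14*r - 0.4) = -5.27*r^2 - 6.16*r - 2.66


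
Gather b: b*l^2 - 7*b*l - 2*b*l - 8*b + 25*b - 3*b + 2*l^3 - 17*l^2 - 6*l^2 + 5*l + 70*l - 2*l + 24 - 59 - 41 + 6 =b*(l^2 - 9*l + 14) + 2*l^3 - 23*l^2 + 73*l - 70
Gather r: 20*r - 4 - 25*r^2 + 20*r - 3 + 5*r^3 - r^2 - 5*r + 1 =5*r^3 - 26*r^2 + 35*r - 6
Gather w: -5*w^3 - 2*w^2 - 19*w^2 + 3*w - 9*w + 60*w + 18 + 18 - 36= -5*w^3 - 21*w^2 + 54*w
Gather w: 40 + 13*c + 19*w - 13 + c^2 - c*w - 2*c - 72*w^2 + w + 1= c^2 + 11*c - 72*w^2 + w*(20 - c) + 28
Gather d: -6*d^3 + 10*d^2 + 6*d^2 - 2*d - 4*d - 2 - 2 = -6*d^3 + 16*d^2 - 6*d - 4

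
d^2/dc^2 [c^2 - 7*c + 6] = 2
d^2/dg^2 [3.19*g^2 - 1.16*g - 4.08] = 6.38000000000000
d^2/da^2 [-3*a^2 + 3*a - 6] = -6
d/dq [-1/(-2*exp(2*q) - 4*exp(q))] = -(exp(q) + 1)*exp(-q)/(exp(q) + 2)^2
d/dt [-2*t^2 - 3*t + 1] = -4*t - 3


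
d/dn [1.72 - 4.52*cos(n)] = 4.52*sin(n)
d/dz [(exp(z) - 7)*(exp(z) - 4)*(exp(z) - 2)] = (3*exp(2*z) - 26*exp(z) + 50)*exp(z)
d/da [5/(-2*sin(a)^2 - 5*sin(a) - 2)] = 5*(4*sin(a) + 5)*cos(a)/(2*sin(a)^2 + 5*sin(a) + 2)^2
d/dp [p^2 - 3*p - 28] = 2*p - 3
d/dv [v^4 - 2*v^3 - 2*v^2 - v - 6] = 4*v^3 - 6*v^2 - 4*v - 1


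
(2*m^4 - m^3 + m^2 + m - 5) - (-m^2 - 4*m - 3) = 2*m^4 - m^3 + 2*m^2 + 5*m - 2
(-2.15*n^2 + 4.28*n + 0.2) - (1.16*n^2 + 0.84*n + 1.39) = -3.31*n^2 + 3.44*n - 1.19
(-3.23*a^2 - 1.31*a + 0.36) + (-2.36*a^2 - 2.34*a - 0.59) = -5.59*a^2 - 3.65*a - 0.23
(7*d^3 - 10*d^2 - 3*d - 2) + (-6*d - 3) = 7*d^3 - 10*d^2 - 9*d - 5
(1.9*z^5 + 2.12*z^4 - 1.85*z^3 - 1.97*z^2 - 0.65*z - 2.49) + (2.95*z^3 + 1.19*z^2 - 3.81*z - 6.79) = 1.9*z^5 + 2.12*z^4 + 1.1*z^3 - 0.78*z^2 - 4.46*z - 9.28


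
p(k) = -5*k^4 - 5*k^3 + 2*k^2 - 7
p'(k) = -20*k^3 - 15*k^2 + 4*k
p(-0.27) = -6.78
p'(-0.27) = -1.78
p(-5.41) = -3439.87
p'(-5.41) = 2706.15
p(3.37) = -820.55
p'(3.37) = -922.33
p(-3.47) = -498.92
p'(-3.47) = 641.14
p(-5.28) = -3101.28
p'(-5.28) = 2504.66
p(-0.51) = -6.15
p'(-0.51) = -3.29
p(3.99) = -1560.01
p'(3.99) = -1493.27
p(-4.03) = -966.10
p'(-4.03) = 1049.28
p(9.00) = -36295.00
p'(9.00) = -15759.00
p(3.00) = -529.00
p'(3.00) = -663.00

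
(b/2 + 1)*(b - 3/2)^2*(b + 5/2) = b^4/2 + 3*b^3/4 - 25*b^2/8 - 39*b/16 + 45/8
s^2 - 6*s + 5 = (s - 5)*(s - 1)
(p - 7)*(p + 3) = p^2 - 4*p - 21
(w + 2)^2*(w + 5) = w^3 + 9*w^2 + 24*w + 20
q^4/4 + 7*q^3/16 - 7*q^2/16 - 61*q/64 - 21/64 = (q/2 + 1/4)*(q/2 + 1/2)*(q - 3/2)*(q + 7/4)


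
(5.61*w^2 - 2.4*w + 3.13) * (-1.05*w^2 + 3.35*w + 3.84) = -5.8905*w^4 + 21.3135*w^3 + 10.2159*w^2 + 1.2695*w + 12.0192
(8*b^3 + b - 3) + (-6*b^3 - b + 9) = 2*b^3 + 6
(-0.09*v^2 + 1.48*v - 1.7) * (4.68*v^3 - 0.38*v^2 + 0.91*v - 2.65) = -0.4212*v^5 + 6.9606*v^4 - 8.6003*v^3 + 2.2313*v^2 - 5.469*v + 4.505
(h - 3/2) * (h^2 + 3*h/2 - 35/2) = h^3 - 79*h/4 + 105/4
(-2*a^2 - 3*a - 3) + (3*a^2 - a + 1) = a^2 - 4*a - 2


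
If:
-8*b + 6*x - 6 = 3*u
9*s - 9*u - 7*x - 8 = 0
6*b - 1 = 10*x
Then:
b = 5*x/3 + 1/6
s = -5*x/3 - 14/9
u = -22*x/9 - 22/9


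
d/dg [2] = 0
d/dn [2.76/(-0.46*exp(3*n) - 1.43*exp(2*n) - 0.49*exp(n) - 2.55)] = (3.8088*exp(2*n) + 7.8936*exp(n) + 1.3524)*exp(n)/(0.46*exp(3*n) + 1.43*exp(2*n) + 0.49*exp(n) + 2.55)^2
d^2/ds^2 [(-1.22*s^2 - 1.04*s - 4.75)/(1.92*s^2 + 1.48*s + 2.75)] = (-0.734208000000002*s^3 - 66.4128*s^2 - 48.0384*s + 19.3643)/(7.077888*s^6 + 16.367616*s^5 + 43.029504*s^4 + 50.128192*s^3 + 61.6308*s^2 + 33.5775*s + 20.796875)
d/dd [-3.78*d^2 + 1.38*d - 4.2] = 1.38 - 7.56*d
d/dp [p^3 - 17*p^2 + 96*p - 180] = 3*p^2 - 34*p + 96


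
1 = 1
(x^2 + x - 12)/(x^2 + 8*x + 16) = (x - 3)/(x + 4)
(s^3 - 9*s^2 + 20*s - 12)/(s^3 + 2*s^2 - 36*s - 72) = (s^2 - 3*s + 2)/(s^2 + 8*s + 12)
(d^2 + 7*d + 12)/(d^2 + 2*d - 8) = (d + 3)/(d - 2)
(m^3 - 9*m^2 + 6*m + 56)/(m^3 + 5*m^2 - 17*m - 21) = (m^3 - 9*m^2 + 6*m + 56)/(m^3 + 5*m^2 - 17*m - 21)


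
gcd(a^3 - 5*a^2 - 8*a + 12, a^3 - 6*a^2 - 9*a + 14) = a^2 + a - 2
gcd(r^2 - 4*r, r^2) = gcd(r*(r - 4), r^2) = r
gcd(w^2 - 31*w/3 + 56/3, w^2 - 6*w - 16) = w - 8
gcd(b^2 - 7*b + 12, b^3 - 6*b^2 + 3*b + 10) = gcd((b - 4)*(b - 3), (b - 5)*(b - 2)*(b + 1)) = 1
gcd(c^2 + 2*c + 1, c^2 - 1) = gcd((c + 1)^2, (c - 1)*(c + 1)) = c + 1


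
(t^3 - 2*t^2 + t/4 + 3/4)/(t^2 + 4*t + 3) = (4*t^3 - 8*t^2 + t + 3)/(4*(t^2 + 4*t + 3))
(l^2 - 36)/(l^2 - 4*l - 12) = (l + 6)/(l + 2)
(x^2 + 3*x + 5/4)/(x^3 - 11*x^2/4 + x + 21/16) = 4*(2*x + 5)/(8*x^2 - 26*x + 21)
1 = 1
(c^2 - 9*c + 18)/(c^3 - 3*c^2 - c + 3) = (c - 6)/(c^2 - 1)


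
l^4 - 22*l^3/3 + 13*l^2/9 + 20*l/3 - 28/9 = (l - 7)*(l - 2/3)^2*(l + 1)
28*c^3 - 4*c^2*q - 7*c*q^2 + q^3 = (-7*c + q)*(-2*c + q)*(2*c + q)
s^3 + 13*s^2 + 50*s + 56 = (s + 2)*(s + 4)*(s + 7)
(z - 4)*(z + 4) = z^2 - 16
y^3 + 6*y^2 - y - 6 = (y - 1)*(y + 1)*(y + 6)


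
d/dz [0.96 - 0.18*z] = -0.180000000000000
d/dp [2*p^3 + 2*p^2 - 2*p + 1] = 6*p^2 + 4*p - 2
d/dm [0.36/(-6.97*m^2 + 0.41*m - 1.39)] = (5.0184*m - 0.1476)/(6.97*m^2 - 0.41*m + 1.39)^2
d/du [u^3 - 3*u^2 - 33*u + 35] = 3*u^2 - 6*u - 33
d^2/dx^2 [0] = 0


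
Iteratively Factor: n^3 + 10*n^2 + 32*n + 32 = (n + 4)*(n^2 + 6*n + 8) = (n + 2)*(n + 4)*(n + 4)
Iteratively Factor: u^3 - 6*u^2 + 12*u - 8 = (u - 2)*(u^2 - 4*u + 4) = (u - 2)^2*(u - 2)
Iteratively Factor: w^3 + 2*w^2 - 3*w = (w - 1)*(w^2 + 3*w) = w*(w - 1)*(w + 3)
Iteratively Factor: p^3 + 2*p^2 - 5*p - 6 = (p + 1)*(p^2 + p - 6) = (p - 2)*(p + 1)*(p + 3)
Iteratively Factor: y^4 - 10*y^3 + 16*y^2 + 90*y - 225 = (y + 3)*(y^3 - 13*y^2 + 55*y - 75) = (y - 5)*(y + 3)*(y^2 - 8*y + 15) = (y - 5)*(y - 3)*(y + 3)*(y - 5)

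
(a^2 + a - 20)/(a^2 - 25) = (a - 4)/(a - 5)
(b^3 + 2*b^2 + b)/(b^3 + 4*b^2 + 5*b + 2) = b/(b + 2)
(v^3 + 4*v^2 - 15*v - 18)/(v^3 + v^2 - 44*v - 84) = (v^2 - 2*v - 3)/(v^2 - 5*v - 14)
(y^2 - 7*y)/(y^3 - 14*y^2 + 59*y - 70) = y/(y^2 - 7*y + 10)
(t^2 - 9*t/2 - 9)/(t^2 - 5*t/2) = (2*t^2 - 9*t - 18)/(t*(2*t - 5))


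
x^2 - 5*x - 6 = (x - 6)*(x + 1)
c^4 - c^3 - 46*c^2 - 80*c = c*(c - 8)*(c + 2)*(c + 5)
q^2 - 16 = (q - 4)*(q + 4)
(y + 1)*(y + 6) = y^2 + 7*y + 6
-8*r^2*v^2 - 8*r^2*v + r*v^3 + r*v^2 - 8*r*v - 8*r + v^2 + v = (-8*r + v)*(v + 1)*(r*v + 1)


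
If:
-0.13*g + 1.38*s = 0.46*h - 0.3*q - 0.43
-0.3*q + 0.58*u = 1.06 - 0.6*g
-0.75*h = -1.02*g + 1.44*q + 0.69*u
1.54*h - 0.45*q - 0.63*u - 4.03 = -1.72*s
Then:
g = 1.88528728420937 - 1.78565509348629*u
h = 2.10848753516077 - 0.20357536815399*u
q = 0.237241235085397 - 1.63797685363926*u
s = 0.120009583034582*u + 0.517260320721416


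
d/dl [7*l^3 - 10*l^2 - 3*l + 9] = 21*l^2 - 20*l - 3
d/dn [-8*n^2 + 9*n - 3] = 9 - 16*n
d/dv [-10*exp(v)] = -10*exp(v)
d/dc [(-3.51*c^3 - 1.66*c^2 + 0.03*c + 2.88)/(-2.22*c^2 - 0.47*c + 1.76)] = (7.7922*c^4 + 3.2994*c^3 - 17.686*c^2 + 6.944*c + 1.4064)/(4.9284*c^4 + 2.0868*c^3 - 7.5935*c^2 - 1.6544*c + 3.0976)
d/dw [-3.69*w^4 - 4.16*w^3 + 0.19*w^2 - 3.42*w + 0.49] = -14.76*w^3 - 12.48*w^2 + 0.38*w - 3.42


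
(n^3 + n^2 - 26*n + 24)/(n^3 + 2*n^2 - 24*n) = (n - 1)/n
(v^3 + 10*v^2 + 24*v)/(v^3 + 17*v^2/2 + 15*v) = 2*(v + 4)/(2*v + 5)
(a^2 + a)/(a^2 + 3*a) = (a + 1)/(a + 3)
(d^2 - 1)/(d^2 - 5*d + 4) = (d + 1)/(d - 4)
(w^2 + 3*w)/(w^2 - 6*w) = (w + 3)/(w - 6)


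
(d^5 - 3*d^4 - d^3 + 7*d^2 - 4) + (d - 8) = d^5 - 3*d^4 - d^3 + 7*d^2 + d - 12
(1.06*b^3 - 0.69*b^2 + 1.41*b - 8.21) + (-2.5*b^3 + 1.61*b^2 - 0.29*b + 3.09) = -1.44*b^3 + 0.92*b^2 + 1.12*b - 5.12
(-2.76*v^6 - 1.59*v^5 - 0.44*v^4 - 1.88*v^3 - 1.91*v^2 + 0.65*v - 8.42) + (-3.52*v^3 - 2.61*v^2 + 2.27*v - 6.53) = -2.76*v^6 - 1.59*v^5 - 0.44*v^4 - 5.4*v^3 - 4.52*v^2 + 2.92*v - 14.95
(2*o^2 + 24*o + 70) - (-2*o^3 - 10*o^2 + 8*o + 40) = 2*o^3 + 12*o^2 + 16*o + 30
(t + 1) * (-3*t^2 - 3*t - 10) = -3*t^3 - 6*t^2 - 13*t - 10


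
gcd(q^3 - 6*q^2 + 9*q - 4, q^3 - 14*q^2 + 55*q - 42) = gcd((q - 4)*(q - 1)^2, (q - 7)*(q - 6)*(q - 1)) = q - 1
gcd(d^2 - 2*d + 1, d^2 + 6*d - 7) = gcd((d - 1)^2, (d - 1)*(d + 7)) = d - 1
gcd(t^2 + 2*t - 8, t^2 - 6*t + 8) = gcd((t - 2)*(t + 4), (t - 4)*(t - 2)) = t - 2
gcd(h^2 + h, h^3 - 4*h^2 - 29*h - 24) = h + 1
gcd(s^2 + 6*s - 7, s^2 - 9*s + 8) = s - 1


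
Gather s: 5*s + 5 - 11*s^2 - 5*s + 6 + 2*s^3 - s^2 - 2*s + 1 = 2*s^3 - 12*s^2 - 2*s + 12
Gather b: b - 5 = b - 5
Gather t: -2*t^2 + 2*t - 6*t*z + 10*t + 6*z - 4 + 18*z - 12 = -2*t^2 + t*(12 - 6*z) + 24*z - 16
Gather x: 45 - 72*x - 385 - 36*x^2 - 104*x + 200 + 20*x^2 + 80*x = -16*x^2 - 96*x - 140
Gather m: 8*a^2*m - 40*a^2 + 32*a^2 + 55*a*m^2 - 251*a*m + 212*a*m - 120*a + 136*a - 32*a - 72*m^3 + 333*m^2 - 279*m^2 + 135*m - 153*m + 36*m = -8*a^2 - 16*a - 72*m^3 + m^2*(55*a + 54) + m*(8*a^2 - 39*a + 18)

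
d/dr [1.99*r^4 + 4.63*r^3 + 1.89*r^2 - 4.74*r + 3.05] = 7.96*r^3 + 13.89*r^2 + 3.78*r - 4.74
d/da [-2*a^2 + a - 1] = 1 - 4*a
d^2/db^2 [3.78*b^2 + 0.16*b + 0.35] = 7.56000000000000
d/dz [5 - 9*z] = -9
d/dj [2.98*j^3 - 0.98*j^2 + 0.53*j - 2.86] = 8.94*j^2 - 1.96*j + 0.53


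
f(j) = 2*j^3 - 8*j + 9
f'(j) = 6*j^2 - 8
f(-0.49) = 12.68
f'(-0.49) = -6.56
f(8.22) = 1054.06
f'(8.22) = 397.41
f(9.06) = 1423.87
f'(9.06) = 484.50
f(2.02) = 9.32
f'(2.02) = 16.48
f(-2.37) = 1.34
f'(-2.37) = 25.70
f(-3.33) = -38.21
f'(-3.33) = 58.53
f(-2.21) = 5.09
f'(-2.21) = 21.30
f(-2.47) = -1.38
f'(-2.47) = 28.61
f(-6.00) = -375.00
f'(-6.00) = 208.00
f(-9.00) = -1377.00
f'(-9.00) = 478.00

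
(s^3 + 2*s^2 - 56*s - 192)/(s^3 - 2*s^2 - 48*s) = (s + 4)/s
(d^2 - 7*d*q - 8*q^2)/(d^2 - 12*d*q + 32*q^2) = (-d - q)/(-d + 4*q)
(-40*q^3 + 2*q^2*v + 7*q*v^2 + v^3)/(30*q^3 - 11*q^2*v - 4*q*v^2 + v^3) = (-20*q^2 - 9*q*v - v^2)/(15*q^2 + 2*q*v - v^2)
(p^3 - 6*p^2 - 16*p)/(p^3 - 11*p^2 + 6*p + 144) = p*(p + 2)/(p^2 - 3*p - 18)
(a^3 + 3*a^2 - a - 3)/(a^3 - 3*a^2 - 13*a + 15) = (a + 1)/(a - 5)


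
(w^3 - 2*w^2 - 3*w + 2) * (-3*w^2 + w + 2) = -3*w^5 + 7*w^4 + 9*w^3 - 13*w^2 - 4*w + 4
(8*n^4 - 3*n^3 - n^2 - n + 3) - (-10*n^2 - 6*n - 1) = 8*n^4 - 3*n^3 + 9*n^2 + 5*n + 4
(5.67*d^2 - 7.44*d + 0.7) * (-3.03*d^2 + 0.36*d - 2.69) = -17.1801*d^4 + 24.5844*d^3 - 20.0517*d^2 + 20.2656*d - 1.883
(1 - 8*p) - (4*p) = 1 - 12*p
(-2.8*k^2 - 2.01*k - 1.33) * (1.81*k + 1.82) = -5.068*k^3 - 8.7341*k^2 - 6.0655*k - 2.4206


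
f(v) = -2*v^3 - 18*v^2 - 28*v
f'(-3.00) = 26.00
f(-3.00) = -24.00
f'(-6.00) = -28.00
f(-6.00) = -48.00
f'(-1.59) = 14.07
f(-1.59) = 7.05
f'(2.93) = -184.99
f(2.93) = -286.88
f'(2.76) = -173.07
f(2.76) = -256.45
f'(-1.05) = 3.18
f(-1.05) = 11.87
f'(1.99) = -123.40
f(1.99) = -142.76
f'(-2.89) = 25.93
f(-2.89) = -21.14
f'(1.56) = -98.76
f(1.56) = -95.08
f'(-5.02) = 1.52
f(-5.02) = -60.04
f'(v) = -6*v^2 - 36*v - 28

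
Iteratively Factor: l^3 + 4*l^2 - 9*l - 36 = (l - 3)*(l^2 + 7*l + 12) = (l - 3)*(l + 3)*(l + 4)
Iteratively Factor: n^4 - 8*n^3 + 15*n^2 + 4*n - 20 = (n - 2)*(n^3 - 6*n^2 + 3*n + 10) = (n - 2)*(n + 1)*(n^2 - 7*n + 10) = (n - 2)^2*(n + 1)*(n - 5)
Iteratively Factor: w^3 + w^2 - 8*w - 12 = (w + 2)*(w^2 - w - 6) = (w - 3)*(w + 2)*(w + 2)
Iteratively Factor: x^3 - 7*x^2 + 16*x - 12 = (x - 2)*(x^2 - 5*x + 6) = (x - 3)*(x - 2)*(x - 2)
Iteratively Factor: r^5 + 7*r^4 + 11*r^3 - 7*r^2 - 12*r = (r + 4)*(r^4 + 3*r^3 - r^2 - 3*r) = r*(r + 4)*(r^3 + 3*r^2 - r - 3) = r*(r - 1)*(r + 4)*(r^2 + 4*r + 3) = r*(r - 1)*(r + 1)*(r + 4)*(r + 3)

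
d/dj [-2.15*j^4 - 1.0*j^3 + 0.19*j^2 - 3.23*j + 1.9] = -8.6*j^3 - 3.0*j^2 + 0.38*j - 3.23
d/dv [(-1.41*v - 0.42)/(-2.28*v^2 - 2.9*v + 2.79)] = (3.2148*v^2 + 4.089*v - (1.41*v + 0.42)*(4.56*v + 2.9) - 3.9339)/(2.28*v^2 + 2.9*v - 2.79)^2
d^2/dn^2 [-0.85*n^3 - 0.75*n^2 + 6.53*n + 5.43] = -5.1*n - 1.5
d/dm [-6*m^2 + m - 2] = 1 - 12*m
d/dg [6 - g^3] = -3*g^2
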